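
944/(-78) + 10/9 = -1286/117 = -10.99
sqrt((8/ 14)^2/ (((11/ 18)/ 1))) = 12* sqrt(22)/ 77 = 0.73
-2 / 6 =-1 / 3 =-0.33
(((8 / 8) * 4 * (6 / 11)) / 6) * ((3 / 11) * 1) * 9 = 108 / 121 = 0.89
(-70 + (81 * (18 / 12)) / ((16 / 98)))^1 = 10787 / 16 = 674.19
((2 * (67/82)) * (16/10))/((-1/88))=-47168/205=-230.09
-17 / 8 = -2.12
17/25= 0.68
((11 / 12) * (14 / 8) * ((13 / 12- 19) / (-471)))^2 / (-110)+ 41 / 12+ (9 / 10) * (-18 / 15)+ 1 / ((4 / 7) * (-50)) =8470183639433 / 3680075980800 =2.30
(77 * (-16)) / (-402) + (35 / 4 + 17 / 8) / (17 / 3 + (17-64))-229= -45102157 / 199392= -226.20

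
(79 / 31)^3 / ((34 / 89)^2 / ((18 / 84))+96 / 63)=82012600299 / 10926147160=7.51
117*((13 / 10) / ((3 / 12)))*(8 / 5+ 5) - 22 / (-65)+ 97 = 1336653 / 325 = 4112.78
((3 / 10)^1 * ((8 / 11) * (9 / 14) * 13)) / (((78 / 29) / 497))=18531 / 55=336.93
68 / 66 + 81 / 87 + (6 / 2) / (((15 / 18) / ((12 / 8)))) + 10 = 17.36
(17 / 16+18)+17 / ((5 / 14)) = 5333 / 80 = 66.66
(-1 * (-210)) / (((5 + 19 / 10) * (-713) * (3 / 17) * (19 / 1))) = -11900 / 934743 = -0.01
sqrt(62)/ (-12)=-sqrt(62)/ 12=-0.66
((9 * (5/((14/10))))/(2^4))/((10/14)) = 45/16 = 2.81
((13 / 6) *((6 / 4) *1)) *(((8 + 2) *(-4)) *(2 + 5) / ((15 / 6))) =-364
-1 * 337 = -337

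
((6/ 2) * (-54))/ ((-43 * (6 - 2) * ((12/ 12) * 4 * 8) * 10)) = 81/ 27520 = 0.00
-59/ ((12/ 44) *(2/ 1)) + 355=1481/ 6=246.83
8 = 8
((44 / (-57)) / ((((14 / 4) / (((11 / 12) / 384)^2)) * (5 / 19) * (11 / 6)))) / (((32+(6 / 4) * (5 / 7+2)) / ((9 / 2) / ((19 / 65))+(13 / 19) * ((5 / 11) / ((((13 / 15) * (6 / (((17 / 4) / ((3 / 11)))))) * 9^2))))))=-13770889 / 12377023119360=-0.00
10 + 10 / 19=200 / 19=10.53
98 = 98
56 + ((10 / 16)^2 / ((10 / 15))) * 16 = 523 / 8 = 65.38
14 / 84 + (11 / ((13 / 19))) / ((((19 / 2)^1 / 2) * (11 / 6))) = 157 / 78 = 2.01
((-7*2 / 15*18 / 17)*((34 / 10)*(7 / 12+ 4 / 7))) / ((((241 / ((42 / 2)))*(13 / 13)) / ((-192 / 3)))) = 130368 / 6025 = 21.64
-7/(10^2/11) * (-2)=77/50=1.54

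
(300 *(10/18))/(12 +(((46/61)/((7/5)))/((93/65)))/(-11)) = 36401750/2613451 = 13.93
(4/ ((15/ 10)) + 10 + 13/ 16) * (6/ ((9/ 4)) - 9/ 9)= 3235/ 144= 22.47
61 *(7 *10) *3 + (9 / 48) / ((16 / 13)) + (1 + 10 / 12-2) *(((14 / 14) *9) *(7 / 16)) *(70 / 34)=55743903 / 4352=12808.80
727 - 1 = 726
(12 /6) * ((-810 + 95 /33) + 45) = -50300 /33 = -1524.24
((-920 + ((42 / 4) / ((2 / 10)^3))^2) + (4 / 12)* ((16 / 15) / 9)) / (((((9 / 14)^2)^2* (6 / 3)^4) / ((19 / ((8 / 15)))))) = 127241098221391 / 5668704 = 22446241.37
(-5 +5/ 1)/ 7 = 0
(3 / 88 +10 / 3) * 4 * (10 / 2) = 4445 / 66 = 67.35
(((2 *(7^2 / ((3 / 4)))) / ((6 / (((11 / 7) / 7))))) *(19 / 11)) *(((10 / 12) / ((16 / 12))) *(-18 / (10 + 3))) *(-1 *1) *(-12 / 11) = -1140 / 143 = -7.97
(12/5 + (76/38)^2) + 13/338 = 837/130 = 6.44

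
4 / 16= 1 / 4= 0.25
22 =22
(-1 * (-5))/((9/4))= 20/9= 2.22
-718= -718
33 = 33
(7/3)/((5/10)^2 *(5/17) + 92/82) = 19516/9999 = 1.95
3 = 3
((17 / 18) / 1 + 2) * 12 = 106 / 3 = 35.33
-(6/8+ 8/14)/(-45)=37/1260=0.03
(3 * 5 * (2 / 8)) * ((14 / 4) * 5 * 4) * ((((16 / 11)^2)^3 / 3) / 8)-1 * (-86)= 335855046 / 1771561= 189.58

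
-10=-10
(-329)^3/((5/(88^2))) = -275773822016/5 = -55154764403.20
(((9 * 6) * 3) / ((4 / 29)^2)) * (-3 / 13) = -204363 / 104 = -1965.03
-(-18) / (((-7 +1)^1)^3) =-0.08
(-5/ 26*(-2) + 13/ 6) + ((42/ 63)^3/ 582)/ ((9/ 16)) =4692293/ 1838538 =2.55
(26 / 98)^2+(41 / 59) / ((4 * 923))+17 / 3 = 9001819595 / 1569015084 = 5.74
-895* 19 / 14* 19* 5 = -1615475 / 14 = -115391.07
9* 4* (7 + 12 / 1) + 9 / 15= 3423 / 5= 684.60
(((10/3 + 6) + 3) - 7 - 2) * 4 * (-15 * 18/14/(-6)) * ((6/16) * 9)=2025/14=144.64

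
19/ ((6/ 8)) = 76/ 3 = 25.33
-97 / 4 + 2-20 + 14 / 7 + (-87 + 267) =559 / 4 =139.75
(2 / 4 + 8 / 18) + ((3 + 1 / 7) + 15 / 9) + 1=851 / 126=6.75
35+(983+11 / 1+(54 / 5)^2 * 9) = 51969 / 25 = 2078.76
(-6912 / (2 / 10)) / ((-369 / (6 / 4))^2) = -960 / 1681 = -0.57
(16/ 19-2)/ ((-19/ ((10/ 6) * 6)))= 220/ 361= 0.61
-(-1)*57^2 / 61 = 3249 / 61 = 53.26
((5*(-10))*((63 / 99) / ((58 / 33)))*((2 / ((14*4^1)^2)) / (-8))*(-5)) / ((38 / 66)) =-12375 / 987392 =-0.01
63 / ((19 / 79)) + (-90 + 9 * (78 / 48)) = 186.57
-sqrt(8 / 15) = -2 *sqrt(30) / 15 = -0.73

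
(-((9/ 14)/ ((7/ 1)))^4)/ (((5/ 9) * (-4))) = 59049/ 1844736320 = 0.00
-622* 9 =-5598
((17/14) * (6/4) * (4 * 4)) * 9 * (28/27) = 272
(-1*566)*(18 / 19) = -10188 / 19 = -536.21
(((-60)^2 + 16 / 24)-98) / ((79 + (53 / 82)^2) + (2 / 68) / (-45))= 18017226960 / 408510463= 44.10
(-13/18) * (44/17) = -286/153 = -1.87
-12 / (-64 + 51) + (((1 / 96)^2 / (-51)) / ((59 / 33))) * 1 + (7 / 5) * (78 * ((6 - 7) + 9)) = 525445926197 / 600837120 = 874.52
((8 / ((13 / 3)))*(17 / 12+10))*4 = 1096 / 13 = 84.31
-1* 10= -10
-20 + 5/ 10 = -39/ 2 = -19.50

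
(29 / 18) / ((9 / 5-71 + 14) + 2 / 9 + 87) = 145 / 2882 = 0.05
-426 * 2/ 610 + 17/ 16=-1631/ 4880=-0.33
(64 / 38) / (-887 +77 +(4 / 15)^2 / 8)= -900 / 432839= -0.00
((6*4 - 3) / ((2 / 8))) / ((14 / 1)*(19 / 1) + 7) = 4 / 13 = 0.31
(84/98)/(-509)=-6/3563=-0.00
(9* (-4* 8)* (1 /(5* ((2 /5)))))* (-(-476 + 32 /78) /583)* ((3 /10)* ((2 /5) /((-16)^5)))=41733 /3104358400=0.00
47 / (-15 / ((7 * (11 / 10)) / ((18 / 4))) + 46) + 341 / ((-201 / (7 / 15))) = 86548 / 183915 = 0.47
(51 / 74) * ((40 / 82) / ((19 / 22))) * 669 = 7506180 / 28823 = 260.42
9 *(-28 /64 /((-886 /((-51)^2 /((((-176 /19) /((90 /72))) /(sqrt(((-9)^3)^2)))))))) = -11348332065 /9979904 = -1137.12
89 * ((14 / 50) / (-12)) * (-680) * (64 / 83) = 1355648 / 1245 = 1088.87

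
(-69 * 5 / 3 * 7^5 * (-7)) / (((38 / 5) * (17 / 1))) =67648175 / 646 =104718.54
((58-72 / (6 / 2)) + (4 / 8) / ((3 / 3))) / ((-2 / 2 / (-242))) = 8349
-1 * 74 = -74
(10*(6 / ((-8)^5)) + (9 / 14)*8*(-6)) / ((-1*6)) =589859 / 114688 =5.14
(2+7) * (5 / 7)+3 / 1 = 66 / 7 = 9.43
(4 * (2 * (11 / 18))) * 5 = 220 / 9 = 24.44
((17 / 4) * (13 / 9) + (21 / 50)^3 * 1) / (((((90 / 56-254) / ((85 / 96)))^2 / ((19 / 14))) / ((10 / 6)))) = 0.00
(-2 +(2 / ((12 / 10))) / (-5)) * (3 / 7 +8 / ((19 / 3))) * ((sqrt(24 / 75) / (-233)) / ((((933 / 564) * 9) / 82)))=154160 * sqrt(2) / 4130391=0.05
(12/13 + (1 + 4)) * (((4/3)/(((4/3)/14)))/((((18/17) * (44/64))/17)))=226576/117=1936.55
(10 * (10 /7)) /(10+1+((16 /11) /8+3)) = 275 /273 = 1.01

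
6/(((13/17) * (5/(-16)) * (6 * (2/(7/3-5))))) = 1088/195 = 5.58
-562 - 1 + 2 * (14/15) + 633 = 1078/15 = 71.87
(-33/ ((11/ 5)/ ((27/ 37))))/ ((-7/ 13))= 5265/ 259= 20.33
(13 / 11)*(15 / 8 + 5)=65 / 8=8.12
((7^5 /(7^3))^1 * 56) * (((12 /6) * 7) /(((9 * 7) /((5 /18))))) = 13720 /81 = 169.38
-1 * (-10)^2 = -100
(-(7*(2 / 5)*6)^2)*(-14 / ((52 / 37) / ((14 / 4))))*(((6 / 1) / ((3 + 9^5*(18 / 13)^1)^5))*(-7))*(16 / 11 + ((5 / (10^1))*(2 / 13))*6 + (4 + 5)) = -17061408096824 / 13818912498248649075662618559825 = -0.00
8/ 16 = 0.50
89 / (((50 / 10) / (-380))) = -6764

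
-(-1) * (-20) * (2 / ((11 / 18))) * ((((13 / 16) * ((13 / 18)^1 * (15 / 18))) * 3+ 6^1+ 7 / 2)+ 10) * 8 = -120770 / 11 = -10979.09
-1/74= -0.01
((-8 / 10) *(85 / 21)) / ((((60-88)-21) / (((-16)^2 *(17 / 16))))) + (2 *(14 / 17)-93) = -1283605 / 17493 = -73.38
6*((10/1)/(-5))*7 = -84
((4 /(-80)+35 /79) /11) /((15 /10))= 207 /8690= 0.02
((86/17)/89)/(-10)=-43/7565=-0.01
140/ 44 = 35/ 11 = 3.18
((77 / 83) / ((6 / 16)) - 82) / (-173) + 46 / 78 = 587683 / 560001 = 1.05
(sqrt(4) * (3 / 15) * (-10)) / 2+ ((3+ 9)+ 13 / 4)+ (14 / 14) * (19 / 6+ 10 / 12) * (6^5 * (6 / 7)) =746867 / 28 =26673.82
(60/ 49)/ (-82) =-30/ 2009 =-0.01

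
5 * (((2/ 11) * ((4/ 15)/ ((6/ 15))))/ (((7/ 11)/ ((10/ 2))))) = 100/ 21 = 4.76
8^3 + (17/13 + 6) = 6751/13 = 519.31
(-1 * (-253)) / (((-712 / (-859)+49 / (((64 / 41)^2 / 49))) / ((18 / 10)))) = 8011542528 / 17349549655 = 0.46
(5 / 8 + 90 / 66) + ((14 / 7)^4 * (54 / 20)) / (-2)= -8629 / 440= -19.61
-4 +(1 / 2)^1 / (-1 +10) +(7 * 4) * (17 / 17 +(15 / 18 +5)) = 3373 / 18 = 187.39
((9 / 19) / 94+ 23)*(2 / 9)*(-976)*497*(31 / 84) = -22065526828 / 24111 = -915164.32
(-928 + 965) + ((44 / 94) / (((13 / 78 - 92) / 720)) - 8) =25.33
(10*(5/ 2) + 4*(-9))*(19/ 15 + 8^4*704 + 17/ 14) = -6661084771/ 210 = -31719451.29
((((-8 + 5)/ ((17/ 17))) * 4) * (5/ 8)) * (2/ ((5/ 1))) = -3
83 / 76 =1.09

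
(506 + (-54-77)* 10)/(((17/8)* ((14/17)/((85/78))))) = -45560/91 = -500.66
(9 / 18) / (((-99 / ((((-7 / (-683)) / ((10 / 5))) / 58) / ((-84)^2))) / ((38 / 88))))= -19 / 695756210688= -0.00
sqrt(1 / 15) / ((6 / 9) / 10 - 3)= -sqrt(15) / 44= -0.09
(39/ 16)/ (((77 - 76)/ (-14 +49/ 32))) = -15561/ 512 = -30.39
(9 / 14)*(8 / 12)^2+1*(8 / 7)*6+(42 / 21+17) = 183 / 7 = 26.14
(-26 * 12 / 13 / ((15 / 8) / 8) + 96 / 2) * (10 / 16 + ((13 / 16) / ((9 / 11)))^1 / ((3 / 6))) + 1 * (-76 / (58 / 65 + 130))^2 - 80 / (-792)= -35235485047 / 248827095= -141.61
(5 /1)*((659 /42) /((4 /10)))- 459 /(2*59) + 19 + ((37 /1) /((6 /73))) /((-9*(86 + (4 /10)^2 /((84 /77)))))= 2890928609 /13723164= 210.66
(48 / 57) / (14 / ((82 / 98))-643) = -656 / 487863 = -0.00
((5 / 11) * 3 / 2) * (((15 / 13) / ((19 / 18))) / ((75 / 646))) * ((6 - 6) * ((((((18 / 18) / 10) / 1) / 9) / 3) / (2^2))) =0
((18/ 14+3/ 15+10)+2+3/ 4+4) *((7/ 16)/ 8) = 1.00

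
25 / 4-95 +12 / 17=-5987 / 68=-88.04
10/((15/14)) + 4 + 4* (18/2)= 148/3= 49.33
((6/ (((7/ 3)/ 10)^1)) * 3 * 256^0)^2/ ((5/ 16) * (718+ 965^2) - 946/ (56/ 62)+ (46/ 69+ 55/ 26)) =181958400/ 8872776437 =0.02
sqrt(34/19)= sqrt(646)/19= 1.34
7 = 7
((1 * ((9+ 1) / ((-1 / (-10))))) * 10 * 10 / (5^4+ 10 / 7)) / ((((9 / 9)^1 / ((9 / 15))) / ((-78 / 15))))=-49.81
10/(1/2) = 20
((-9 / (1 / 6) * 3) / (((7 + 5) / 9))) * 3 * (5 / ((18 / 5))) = -2025 / 4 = -506.25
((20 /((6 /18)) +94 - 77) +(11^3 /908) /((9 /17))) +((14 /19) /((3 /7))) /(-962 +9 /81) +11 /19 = 107997490169 /1344155076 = 80.35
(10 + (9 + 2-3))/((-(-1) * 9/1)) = 2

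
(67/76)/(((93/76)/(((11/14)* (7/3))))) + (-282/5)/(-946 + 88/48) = 21819661/15805350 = 1.38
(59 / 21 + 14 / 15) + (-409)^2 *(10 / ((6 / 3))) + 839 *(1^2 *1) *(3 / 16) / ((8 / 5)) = 3747551643 / 4480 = 836507.06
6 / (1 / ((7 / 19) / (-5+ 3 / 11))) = -231 / 494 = -0.47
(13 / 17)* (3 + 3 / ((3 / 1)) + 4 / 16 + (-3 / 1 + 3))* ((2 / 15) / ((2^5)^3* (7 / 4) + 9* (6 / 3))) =13 / 1720860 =0.00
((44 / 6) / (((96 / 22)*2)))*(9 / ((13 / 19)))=11.05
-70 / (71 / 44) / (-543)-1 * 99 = -3813667 / 38553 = -98.92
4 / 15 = 0.27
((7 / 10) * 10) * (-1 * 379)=-2653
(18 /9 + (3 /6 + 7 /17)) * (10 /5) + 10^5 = 1700099 /17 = 100005.82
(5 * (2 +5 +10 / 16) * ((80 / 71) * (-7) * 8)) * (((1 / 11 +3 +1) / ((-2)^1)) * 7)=26901000 / 781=34444.30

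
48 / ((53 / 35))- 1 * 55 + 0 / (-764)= -1235 / 53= -23.30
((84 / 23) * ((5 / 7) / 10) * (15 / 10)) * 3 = 27 / 23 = 1.17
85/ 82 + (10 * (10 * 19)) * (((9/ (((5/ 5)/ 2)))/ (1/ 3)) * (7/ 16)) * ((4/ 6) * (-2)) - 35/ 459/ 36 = -40546716565/ 677484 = -59848.97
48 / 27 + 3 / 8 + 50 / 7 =4685 / 504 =9.30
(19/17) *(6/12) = 19/34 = 0.56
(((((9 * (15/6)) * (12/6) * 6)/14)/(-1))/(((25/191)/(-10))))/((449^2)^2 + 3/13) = 67041/1849254825656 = 0.00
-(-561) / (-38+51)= 561 / 13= 43.15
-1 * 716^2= -512656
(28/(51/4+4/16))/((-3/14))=-392/39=-10.05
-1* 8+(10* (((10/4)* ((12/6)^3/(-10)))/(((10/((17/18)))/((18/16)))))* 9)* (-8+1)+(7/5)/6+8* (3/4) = 15853/120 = 132.11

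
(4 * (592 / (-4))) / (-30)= 296 / 15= 19.73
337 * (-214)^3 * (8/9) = -2935747491.56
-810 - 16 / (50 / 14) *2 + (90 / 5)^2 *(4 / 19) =-356606 / 475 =-750.75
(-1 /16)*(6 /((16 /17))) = -51 /128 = -0.40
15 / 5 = 3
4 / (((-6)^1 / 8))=-16 / 3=-5.33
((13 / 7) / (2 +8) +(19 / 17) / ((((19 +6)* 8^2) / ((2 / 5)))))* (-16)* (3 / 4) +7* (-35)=-29420599 / 119000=-247.23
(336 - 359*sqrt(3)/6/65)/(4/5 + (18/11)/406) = 3751440/8977 - 801647*sqrt(3)/700206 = 415.91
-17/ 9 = -1.89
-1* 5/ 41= -5/ 41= -0.12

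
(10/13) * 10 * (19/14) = 950/91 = 10.44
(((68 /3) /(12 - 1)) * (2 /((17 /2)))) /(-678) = -8 /11187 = -0.00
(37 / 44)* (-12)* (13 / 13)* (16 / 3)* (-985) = 53010.91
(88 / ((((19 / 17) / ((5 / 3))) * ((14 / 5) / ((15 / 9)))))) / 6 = 46750 / 3591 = 13.02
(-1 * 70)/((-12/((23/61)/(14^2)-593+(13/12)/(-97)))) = -1289497120/372771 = -3459.22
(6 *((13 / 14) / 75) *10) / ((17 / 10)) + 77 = 9215 / 119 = 77.44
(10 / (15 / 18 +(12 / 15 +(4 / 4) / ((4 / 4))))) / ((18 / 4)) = 200 / 237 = 0.84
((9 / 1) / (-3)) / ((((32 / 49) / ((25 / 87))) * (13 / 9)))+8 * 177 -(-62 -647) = 25624975 / 12064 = 2124.09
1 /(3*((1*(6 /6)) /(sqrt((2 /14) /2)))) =sqrt(14) /42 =0.09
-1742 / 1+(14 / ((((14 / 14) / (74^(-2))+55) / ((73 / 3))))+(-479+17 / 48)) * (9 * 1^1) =-535335151 / 88496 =-6049.26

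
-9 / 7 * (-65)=585 / 7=83.57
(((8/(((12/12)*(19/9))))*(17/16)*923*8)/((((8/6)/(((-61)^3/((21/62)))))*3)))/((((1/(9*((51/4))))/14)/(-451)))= 68566550850396027/19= 3608765834231369.84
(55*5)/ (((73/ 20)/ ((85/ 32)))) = 116875/ 584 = 200.13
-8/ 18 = -4/ 9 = -0.44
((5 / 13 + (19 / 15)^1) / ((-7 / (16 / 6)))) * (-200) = 14720 / 117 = 125.81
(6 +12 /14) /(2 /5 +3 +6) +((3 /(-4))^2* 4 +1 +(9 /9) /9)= 48449 /11844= 4.09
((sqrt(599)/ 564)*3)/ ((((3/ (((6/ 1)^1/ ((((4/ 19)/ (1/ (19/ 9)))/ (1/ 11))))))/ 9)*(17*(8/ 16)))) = 81*sqrt(599)/ 35156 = 0.06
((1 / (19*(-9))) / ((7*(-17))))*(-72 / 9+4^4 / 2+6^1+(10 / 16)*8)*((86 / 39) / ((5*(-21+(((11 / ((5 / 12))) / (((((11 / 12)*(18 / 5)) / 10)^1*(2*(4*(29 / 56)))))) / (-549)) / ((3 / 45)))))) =-19929554 / 151112793195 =-0.00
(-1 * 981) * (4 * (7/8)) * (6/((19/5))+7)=-1119321/38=-29455.82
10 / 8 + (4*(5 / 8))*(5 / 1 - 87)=-815 / 4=-203.75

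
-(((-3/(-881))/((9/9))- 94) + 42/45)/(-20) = -1229831/264300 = -4.65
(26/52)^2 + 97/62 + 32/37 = 12293/4588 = 2.68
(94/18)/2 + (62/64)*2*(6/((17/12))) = 1655/153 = 10.82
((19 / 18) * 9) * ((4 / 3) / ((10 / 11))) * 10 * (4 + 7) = 4598 / 3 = 1532.67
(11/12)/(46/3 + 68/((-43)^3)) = 874577/14628472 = 0.06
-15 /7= -2.14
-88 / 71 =-1.24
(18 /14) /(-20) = -9 /140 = -0.06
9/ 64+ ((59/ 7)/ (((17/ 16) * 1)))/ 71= 136457/ 540736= 0.25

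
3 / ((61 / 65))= 195 / 61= 3.20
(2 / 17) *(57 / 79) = 114 / 1343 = 0.08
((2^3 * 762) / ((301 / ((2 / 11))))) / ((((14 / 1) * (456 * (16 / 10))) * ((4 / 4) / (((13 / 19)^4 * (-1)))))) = -18136235 / 229554186092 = -0.00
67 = 67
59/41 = 1.44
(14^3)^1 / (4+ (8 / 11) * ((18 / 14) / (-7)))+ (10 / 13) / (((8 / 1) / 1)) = 19229813 / 27092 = 709.80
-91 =-91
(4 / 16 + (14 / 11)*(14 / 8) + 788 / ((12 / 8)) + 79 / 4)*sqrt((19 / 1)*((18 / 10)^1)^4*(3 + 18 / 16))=975753*sqrt(1254) / 2200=15706.01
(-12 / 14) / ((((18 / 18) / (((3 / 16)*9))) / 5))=-405 / 56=-7.23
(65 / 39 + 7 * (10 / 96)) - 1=1.40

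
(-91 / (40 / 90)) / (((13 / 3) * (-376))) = 189 / 1504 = 0.13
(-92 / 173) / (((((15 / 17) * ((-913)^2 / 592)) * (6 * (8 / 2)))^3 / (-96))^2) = -373397693227145254141952 / 53546119977042086661552972508103863100431828125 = -0.00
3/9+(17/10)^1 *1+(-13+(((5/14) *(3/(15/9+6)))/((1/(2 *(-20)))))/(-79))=-4157551/381570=-10.90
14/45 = 0.31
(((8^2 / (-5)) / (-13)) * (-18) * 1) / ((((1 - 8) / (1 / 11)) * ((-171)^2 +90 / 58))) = 1856 / 235800565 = 0.00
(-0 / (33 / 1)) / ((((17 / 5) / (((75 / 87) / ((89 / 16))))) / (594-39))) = 0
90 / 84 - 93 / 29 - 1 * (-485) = 196043 / 406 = 482.86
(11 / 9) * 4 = 44 / 9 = 4.89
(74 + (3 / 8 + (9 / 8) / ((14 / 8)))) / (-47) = -4201 / 2632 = -1.60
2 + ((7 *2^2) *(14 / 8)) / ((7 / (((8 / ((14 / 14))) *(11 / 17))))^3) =750254 / 34391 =21.82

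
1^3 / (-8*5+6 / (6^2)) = -6 / 239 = -0.03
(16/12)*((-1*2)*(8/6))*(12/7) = -128/21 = -6.10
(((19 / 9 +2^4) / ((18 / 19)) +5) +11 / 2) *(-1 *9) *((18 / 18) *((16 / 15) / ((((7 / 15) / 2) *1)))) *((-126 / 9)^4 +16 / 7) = -20645064704 / 441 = -46814205.68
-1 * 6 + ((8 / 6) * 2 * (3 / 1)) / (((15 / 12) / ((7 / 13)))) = -166 / 65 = -2.55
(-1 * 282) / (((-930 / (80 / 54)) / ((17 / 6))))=3196 / 2511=1.27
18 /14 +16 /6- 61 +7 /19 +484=170501 /399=427.32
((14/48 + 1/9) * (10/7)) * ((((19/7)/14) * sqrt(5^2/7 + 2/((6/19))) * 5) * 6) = 13775 * sqrt(273)/21609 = 10.53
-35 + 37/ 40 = -1363/ 40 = -34.08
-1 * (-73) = 73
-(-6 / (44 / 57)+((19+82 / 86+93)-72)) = -31389 / 946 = -33.18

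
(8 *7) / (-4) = -14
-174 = -174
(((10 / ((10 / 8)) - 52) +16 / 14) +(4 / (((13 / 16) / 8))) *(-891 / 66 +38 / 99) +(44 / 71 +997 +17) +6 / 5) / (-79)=-1459616524 / 252657405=-5.78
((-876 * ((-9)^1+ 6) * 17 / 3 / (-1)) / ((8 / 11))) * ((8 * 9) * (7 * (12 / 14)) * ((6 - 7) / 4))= 2211462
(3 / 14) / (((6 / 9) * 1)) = 9 / 28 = 0.32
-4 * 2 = -8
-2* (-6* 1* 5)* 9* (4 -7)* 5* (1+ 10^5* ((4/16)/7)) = -202556700/7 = -28936671.43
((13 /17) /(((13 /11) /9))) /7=99 /119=0.83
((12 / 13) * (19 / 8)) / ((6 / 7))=133 / 52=2.56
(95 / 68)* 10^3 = 23750 / 17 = 1397.06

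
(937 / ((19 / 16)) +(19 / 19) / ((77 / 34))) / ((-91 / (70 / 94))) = -5775150 / 893893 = -6.46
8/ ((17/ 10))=80/ 17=4.71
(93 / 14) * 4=186 / 7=26.57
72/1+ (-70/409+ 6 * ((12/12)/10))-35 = 37.43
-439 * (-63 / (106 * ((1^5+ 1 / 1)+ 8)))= 27657 / 1060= 26.09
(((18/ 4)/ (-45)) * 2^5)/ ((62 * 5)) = -8/ 775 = -0.01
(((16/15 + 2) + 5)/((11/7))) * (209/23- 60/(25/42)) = -812119/1725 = -470.79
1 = 1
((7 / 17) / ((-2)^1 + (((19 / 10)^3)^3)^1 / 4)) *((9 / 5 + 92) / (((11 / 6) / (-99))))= -20260800000000 / 764241551749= -26.51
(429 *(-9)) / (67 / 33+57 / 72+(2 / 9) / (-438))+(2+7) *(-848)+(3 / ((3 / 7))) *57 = -4209346569 / 489377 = -8601.44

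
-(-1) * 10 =10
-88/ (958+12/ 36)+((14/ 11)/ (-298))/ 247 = -106896037/ 1163894875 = -0.09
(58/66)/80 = 29/2640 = 0.01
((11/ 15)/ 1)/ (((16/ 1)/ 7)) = 77/ 240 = 0.32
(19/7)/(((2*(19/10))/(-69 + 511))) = 2210/7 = 315.71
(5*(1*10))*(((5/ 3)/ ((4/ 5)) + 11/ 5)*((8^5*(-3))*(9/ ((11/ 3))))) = -568442880/ 11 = -51676625.45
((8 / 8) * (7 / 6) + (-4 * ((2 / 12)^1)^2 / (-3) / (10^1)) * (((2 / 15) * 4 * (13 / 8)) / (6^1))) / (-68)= -28363 / 1652400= -0.02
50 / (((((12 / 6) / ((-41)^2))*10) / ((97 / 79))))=815285 / 158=5160.03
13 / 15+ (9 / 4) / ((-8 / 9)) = -799 / 480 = -1.66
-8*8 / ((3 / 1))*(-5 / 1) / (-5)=-64 / 3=-21.33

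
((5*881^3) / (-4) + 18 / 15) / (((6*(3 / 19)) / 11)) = -3572843714209 / 360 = -9924565872.80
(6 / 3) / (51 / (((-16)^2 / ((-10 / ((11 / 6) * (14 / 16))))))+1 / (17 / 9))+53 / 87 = -475565 / 216369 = -2.20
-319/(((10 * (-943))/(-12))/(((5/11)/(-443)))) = 174/417749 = 0.00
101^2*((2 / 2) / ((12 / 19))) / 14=193819 / 168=1153.68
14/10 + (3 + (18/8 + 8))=293/20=14.65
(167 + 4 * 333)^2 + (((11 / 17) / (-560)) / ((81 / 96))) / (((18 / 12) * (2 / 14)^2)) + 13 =15470691082 / 6885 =2247013.96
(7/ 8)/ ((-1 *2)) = -7/ 16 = -0.44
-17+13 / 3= -38 / 3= -12.67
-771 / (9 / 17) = -4369 / 3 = -1456.33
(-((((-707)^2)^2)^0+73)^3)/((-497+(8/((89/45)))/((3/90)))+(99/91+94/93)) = 152608776684/140681375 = 1084.78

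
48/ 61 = 0.79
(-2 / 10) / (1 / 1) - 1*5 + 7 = 9 / 5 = 1.80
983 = 983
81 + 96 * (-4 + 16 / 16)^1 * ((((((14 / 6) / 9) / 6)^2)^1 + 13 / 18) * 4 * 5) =-2981431 / 729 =-4089.75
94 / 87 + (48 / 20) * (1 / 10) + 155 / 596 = 1.58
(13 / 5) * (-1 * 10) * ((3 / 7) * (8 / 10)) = -8.91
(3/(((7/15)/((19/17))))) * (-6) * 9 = -46170/119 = -387.98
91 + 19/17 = 1566/17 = 92.12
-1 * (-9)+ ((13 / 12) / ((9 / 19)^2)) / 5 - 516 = -506.03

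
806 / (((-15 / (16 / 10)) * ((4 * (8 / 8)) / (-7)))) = 11284 / 75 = 150.45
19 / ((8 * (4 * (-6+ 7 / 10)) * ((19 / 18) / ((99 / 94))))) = -4455 / 39856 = -0.11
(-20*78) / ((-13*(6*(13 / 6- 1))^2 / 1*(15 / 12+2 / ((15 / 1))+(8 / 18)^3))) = 1749600 / 1051001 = 1.66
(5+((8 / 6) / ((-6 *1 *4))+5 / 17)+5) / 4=3133 / 1224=2.56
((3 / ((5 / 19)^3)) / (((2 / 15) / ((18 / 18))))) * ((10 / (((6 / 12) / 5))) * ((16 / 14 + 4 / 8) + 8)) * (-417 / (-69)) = 7194920.59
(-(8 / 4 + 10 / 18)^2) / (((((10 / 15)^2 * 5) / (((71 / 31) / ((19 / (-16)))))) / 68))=10216048 / 26505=385.44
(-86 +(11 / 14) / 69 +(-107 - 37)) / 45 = -222169 / 43470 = -5.11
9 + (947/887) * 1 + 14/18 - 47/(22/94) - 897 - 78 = -102299753/87813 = -1164.97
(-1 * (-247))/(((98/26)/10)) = 32110/49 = 655.31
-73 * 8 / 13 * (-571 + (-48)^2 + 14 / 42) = -233600 / 3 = -77866.67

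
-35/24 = -1.46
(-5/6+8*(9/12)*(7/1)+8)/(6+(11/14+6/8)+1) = 4130/717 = 5.76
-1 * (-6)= 6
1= 1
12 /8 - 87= -85.50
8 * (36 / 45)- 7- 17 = -88 / 5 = -17.60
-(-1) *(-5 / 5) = -1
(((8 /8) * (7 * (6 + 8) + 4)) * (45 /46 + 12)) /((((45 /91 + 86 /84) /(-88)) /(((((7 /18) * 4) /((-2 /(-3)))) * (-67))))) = 228702762288 /19067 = 11994690.42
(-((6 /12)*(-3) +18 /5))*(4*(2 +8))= -84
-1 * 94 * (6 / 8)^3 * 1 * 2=-1269 / 16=-79.31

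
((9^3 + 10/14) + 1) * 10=51150/7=7307.14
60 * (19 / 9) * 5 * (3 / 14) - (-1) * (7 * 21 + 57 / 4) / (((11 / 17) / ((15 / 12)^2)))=2587675 / 4928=525.10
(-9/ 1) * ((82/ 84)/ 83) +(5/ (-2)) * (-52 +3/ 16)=2406277/ 18592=129.43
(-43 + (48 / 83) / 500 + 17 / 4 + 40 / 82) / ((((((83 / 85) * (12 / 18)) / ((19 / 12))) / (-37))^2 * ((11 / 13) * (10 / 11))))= -120876131418197441 / 300073817600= -402821.32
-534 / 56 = -9.54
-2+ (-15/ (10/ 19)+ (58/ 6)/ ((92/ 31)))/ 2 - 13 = -15247/ 552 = -27.62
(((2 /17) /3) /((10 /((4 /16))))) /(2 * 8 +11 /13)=13 /223380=0.00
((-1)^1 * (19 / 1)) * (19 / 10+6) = -1501 / 10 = -150.10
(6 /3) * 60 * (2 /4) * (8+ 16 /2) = 960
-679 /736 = -0.92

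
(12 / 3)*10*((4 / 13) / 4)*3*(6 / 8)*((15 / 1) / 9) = 150 / 13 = 11.54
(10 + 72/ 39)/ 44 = 7/ 26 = 0.27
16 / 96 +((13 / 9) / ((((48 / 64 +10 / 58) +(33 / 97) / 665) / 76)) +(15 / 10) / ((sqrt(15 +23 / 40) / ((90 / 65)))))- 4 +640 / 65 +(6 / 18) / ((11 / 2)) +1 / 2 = 54* sqrt(6230) / 8099 +1115592433700 / 8887845681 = 126.05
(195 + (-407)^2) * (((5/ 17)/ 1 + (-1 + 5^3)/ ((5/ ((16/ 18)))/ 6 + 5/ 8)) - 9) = 11717561.49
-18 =-18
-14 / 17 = -0.82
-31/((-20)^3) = 31/8000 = 0.00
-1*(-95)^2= -9025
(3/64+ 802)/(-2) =-51331/128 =-401.02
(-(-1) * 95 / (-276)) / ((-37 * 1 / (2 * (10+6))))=760 / 2553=0.30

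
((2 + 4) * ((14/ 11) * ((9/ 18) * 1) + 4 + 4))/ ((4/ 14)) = 1995/ 11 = 181.36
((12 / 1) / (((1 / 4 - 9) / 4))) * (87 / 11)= -16704 / 385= -43.39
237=237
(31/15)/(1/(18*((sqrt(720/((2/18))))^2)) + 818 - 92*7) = 241056/20295361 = 0.01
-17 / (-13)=17 / 13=1.31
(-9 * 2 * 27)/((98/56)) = -1944/7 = -277.71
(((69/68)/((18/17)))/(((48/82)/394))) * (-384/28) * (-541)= 100502111/21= 4785814.81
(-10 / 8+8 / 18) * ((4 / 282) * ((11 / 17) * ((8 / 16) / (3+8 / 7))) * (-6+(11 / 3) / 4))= 4697 / 1035504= 0.00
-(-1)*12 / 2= 6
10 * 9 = 90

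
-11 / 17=-0.65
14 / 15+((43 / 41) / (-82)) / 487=22921471 / 24559410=0.93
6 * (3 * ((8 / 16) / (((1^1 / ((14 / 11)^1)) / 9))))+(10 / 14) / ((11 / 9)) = 7983 / 77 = 103.68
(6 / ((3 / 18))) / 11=36 / 11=3.27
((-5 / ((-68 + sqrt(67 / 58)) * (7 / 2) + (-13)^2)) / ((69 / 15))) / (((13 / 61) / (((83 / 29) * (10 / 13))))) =17720500 * sqrt(3886) / 124138345487 + 30378000 / 186114461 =0.17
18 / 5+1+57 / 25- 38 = -31.12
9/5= 1.80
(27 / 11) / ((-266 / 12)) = -0.11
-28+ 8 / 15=-412 / 15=-27.47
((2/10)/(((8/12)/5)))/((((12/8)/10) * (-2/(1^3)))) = -5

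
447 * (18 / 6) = 1341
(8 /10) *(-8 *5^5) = -20000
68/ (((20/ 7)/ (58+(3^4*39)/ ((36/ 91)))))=3828587/ 20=191429.35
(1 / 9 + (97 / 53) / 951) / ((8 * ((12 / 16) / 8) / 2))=136736 / 453627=0.30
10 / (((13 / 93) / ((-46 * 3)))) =-128340 / 13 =-9872.31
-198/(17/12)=-2376/17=-139.76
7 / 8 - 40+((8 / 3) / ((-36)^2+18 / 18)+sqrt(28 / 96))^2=-1175863963 / 30279762+4 * sqrt(42) / 11673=-38.83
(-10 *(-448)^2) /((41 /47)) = -94330880 /41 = -2300753.17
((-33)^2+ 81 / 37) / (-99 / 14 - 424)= -565236 / 223295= -2.53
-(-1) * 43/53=43/53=0.81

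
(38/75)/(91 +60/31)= 1178/216075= 0.01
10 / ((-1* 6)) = -5 / 3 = -1.67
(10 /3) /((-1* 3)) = -10 /9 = -1.11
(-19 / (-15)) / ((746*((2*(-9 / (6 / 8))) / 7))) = -133 / 268560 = -0.00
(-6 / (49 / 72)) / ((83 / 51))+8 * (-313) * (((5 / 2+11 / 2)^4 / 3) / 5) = -41713044208 / 61005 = -683764.35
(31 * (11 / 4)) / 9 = 341 / 36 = 9.47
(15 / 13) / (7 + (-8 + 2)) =15 / 13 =1.15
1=1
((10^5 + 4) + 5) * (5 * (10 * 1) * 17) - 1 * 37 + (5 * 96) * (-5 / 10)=85007373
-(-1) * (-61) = -61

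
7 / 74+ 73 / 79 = 5955 / 5846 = 1.02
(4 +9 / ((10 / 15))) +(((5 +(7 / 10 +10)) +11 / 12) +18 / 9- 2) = 2047 / 60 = 34.12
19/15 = 1.27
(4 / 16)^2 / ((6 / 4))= 1 / 24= 0.04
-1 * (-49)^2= -2401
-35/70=-1/2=-0.50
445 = 445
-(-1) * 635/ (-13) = -635/ 13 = -48.85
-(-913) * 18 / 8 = 8217 / 4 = 2054.25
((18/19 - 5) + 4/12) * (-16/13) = 3392/741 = 4.58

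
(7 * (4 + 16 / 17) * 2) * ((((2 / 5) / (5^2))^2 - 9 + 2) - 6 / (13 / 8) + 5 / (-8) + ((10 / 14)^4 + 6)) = -59188550427 / 169203125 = -349.81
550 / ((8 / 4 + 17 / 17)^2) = 550 / 9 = 61.11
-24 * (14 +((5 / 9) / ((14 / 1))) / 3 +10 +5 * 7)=-89228 / 63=-1416.32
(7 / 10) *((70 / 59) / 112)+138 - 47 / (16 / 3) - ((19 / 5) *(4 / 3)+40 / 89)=19483123 / 157530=123.68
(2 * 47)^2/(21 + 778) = 188/17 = 11.06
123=123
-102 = -102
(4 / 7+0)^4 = 256 / 2401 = 0.11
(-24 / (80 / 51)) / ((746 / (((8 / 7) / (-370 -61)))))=306 / 5626705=0.00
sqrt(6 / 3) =1.41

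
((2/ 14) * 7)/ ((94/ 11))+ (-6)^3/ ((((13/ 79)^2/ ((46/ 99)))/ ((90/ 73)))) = -4569.33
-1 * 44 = -44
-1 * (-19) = 19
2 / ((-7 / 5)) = -10 / 7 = -1.43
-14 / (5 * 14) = -1 / 5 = -0.20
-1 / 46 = -0.02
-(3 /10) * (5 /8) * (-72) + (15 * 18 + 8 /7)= 3985 /14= 284.64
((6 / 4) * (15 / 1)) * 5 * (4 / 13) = 450 / 13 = 34.62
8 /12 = 2 /3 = 0.67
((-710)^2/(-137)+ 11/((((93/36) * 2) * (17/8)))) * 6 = -1593530184/72199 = -22071.36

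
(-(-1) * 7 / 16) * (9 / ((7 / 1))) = 9 / 16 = 0.56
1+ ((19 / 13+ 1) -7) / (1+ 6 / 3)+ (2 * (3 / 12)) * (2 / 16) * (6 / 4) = -523 / 1248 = -0.42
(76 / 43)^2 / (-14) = -2888 / 12943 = -0.22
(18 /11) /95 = 18 /1045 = 0.02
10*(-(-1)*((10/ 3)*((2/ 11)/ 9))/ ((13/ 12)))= 800/ 1287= 0.62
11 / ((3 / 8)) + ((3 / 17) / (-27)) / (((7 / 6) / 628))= 3072 / 119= 25.82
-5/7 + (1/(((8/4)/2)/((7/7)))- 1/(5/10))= -12/7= -1.71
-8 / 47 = -0.17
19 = 19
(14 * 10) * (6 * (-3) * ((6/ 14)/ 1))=-1080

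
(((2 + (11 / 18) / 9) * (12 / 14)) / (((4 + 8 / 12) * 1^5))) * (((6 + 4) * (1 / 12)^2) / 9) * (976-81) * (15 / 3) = 7495625 / 571536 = 13.11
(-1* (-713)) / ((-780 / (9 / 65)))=-2139 / 16900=-0.13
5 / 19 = 0.26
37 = 37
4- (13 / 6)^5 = -43.75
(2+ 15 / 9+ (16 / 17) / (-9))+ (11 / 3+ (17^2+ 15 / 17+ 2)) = 2692 / 9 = 299.11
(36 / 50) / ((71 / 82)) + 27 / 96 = 63207 / 56800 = 1.11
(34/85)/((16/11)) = 11/40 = 0.28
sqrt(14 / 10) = sqrt(35) / 5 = 1.18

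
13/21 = 0.62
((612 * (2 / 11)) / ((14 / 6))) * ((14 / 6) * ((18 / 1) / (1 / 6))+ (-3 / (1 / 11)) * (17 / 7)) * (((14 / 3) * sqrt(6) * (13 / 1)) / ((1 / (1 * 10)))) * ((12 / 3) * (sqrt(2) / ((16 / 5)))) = 957106800 * sqrt(3) / 77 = 21529319.56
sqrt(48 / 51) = 4* sqrt(17) / 17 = 0.97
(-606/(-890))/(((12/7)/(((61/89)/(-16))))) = -43127/2534720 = -0.02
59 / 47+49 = 2362 / 47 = 50.26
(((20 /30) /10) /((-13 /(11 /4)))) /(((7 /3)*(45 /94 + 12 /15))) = -517 /109382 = -0.00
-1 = -1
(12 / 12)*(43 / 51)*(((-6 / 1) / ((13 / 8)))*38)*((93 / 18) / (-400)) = 25327 / 16575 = 1.53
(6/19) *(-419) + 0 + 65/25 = -12323/95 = -129.72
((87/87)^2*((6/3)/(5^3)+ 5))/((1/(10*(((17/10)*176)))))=1875984/125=15007.87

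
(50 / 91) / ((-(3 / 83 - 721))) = 0.00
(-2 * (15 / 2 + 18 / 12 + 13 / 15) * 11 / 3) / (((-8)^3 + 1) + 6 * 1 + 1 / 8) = 26048 / 181755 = 0.14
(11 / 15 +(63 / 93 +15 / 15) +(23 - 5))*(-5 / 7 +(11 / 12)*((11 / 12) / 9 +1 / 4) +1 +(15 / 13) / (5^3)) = 8639495953 / 685503000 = 12.60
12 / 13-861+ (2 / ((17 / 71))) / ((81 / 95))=-15220867 / 17901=-850.28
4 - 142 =-138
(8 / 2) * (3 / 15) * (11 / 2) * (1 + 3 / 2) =11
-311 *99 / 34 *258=-3971781 / 17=-233634.18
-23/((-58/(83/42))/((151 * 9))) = 864777/812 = 1065.00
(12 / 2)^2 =36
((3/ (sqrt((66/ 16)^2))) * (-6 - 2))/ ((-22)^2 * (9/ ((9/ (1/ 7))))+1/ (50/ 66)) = -11200/ 135641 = -0.08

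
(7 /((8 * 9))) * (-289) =-2023 /72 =-28.10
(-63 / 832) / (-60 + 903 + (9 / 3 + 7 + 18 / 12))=-63 / 710944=-0.00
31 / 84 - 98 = -8201 / 84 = -97.63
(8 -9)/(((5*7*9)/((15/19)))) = -1/399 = -0.00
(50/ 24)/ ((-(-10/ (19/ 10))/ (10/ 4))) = 95/ 96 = 0.99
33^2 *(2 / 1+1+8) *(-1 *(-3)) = 35937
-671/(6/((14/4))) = -4697/12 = -391.42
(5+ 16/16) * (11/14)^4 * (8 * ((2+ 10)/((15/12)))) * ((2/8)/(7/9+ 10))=4743684/1164485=4.07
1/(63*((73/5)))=5/4599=0.00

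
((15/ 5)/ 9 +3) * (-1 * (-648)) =2160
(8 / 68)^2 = 4 / 289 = 0.01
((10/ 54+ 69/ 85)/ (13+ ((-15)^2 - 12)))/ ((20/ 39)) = 3718/ 432225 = 0.01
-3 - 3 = -6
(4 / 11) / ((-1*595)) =-4 / 6545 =-0.00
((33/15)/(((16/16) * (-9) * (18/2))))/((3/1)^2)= -11/3645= -0.00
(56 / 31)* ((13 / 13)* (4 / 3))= 224 / 93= 2.41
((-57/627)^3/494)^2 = 1/432324660196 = 0.00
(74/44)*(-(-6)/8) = 111/88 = 1.26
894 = 894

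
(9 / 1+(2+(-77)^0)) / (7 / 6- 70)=-72 / 413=-0.17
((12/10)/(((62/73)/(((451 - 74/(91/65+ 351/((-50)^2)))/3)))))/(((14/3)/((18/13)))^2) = 82582193817/4942970305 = 16.71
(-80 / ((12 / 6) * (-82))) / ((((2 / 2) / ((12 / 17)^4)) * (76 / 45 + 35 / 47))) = 877132800 / 17625186067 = 0.05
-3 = -3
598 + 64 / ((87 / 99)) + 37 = 20527 / 29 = 707.83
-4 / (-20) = 1 / 5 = 0.20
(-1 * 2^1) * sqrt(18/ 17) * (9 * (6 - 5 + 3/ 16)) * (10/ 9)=-285 * sqrt(34)/ 68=-24.44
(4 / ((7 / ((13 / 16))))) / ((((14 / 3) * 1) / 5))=195 / 392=0.50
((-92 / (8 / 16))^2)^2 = 1146228736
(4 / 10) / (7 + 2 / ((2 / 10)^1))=2 / 85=0.02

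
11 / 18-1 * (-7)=137 / 18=7.61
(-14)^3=-2744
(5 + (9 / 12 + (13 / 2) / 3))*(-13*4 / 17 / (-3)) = 1235 / 153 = 8.07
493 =493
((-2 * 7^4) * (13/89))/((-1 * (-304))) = -31213/13528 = -2.31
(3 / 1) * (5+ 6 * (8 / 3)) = 63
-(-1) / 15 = 1 / 15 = 0.07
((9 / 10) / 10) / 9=1 / 100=0.01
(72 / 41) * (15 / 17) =1080 / 697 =1.55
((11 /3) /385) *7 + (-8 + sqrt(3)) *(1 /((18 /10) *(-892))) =719 /10035- 5 *sqrt(3) /8028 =0.07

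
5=5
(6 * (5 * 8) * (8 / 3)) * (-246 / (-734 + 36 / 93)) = 2440320 / 11371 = 214.61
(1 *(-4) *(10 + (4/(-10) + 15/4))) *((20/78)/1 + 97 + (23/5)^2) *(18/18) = -10275584/1625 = -6323.44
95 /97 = 0.98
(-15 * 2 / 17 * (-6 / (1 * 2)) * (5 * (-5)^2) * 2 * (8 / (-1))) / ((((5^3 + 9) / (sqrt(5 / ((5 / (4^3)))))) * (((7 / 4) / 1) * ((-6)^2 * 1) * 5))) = -16000 / 7973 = -2.01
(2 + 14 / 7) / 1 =4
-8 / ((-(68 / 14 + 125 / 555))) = 6216 / 3949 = 1.57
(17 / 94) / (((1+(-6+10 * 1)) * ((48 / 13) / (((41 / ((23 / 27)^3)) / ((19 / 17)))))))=1010636757 / 1738420960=0.58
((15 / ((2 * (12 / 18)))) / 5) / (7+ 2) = 1 / 4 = 0.25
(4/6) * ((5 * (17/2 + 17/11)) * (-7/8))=-7735/264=-29.30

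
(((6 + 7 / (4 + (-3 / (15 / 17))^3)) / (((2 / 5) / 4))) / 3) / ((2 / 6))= 256030 / 4413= 58.02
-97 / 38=-2.55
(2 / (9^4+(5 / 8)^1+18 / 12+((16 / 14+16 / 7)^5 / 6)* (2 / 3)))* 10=2689120 / 889529423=0.00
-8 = -8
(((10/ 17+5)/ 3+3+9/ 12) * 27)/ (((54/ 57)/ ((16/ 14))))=21755/ 119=182.82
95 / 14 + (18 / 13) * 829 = 210143 / 182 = 1154.63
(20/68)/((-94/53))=-265/1598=-0.17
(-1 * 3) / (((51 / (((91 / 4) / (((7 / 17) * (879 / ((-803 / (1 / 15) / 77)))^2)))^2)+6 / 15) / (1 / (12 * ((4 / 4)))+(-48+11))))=22589718032561875 / 3479122605247592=6.49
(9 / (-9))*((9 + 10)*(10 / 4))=-95 / 2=-47.50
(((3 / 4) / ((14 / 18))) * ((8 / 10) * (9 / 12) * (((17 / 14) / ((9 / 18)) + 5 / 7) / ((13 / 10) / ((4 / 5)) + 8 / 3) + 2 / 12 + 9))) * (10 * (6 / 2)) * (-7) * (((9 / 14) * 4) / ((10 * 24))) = -10405989 / 807520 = -12.89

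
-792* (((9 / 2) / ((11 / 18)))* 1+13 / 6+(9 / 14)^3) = -2661135 / 343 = -7758.41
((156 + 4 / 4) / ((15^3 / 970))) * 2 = 60916 / 675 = 90.25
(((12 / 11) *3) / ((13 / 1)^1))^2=1296 / 20449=0.06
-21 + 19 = -2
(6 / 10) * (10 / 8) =3 / 4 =0.75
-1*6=-6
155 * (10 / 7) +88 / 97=150966 / 679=222.34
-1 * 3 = -3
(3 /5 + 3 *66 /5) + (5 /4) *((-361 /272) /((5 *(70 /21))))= 436293 /10880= 40.10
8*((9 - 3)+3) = 72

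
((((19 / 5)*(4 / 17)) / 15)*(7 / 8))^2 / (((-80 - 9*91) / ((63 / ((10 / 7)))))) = -866761 / 6495275000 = -0.00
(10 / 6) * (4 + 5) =15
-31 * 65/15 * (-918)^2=-113205924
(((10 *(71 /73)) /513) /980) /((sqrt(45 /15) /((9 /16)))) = 71 *sqrt(3) /19573344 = 0.00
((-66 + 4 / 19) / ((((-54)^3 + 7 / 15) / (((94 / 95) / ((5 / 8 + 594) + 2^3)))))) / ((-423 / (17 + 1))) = -40000 / 1370232708031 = -0.00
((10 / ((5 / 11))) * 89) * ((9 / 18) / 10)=979 / 10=97.90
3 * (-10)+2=-28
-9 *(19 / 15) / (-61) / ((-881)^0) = 57 / 305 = 0.19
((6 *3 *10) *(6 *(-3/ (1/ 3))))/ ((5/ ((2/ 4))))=-972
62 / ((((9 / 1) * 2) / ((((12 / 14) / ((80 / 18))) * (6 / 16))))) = 279 / 1120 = 0.25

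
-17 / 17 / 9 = -0.11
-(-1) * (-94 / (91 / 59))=-60.95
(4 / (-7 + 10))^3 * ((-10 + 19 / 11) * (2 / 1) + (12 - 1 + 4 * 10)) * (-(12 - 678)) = 1794944 / 33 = 54392.24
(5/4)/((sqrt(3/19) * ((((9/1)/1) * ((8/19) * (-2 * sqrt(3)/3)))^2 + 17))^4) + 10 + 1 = 11481675539386358201/1043785898550460836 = 11.00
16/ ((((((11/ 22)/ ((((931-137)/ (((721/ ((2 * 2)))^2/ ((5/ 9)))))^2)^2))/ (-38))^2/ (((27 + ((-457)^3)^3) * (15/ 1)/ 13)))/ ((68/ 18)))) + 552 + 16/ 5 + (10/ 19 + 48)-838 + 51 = -343913647203686742762776357402919931581540692111223641992950256412337589/ 850535653252042298547505233180610776450721325100818974905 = -404349477754077.84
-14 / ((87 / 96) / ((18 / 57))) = -2688 / 551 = -4.88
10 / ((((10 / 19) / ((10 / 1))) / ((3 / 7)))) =570 / 7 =81.43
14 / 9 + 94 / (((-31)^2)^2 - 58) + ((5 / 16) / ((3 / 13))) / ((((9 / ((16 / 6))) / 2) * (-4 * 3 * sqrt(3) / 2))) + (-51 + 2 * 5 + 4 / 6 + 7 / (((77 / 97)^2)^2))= -10897570902476 / 515278296841 - 65 * sqrt(3) / 1458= -21.23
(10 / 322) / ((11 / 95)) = 475 / 1771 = 0.27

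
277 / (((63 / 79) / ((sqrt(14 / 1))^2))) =43766 / 9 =4862.89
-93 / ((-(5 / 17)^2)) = 26877 / 25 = 1075.08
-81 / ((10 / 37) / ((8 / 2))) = -5994 / 5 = -1198.80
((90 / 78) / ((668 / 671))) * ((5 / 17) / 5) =10065 / 147628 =0.07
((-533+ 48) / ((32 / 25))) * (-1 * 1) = 12125 / 32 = 378.91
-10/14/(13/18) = -90/91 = -0.99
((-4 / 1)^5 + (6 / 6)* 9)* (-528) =535920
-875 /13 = -67.31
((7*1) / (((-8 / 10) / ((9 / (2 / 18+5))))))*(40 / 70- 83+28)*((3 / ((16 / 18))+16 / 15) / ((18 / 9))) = 5482971 / 2944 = 1862.42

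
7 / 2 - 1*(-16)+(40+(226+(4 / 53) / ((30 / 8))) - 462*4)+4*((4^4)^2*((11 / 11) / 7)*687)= 286330365119 / 11130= 25725998.66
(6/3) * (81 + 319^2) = 203684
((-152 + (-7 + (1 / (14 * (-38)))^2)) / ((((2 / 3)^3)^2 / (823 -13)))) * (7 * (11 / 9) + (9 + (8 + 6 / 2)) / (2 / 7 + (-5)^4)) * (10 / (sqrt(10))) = -39838089.97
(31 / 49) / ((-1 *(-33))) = 0.02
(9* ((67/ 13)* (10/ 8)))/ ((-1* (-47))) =3015/ 2444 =1.23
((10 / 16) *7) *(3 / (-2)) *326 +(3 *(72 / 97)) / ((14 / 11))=-11611581 / 5432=-2137.63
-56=-56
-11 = -11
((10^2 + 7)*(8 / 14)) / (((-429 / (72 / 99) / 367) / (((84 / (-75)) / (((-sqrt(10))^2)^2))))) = 1256608 / 2949375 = 0.43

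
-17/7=-2.43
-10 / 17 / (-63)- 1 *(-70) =74980 / 1071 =70.01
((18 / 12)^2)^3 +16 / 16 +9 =1369 / 64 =21.39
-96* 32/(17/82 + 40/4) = -83968/279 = -300.96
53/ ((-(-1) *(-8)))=-53/ 8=-6.62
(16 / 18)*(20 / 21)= 160 / 189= 0.85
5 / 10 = 1 / 2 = 0.50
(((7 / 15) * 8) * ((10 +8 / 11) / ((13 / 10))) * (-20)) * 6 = -528640 / 143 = -3696.78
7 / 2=3.50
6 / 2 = 3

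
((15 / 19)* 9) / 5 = 1.42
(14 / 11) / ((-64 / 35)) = -245 / 352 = -0.70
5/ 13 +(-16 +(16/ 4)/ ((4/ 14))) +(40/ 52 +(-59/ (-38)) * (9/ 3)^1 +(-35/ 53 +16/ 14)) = 787019/ 183274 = 4.29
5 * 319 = 1595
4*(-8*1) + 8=-24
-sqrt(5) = -2.24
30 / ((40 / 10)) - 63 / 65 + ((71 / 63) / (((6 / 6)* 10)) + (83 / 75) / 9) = 415628 / 61425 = 6.77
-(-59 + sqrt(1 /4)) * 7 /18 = 91 /4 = 22.75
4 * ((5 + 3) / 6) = 5.33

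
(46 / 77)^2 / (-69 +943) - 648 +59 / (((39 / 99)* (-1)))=-1168302923 / 1464463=-797.77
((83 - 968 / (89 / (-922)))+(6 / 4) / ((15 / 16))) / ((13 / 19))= 85502413 / 5785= 14780.02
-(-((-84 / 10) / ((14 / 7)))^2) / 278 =441 / 6950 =0.06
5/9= 0.56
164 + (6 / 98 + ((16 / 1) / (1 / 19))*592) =8826471 / 49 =180132.06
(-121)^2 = 14641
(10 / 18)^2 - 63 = -5078 / 81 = -62.69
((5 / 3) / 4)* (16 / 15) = 4 / 9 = 0.44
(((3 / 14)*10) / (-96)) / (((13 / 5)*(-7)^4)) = -25 / 6991712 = -0.00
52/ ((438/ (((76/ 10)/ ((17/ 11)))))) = 10868/ 18615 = 0.58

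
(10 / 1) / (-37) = -10 / 37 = -0.27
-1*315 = -315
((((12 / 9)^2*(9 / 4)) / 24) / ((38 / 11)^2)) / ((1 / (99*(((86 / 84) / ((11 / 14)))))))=5203 / 2888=1.80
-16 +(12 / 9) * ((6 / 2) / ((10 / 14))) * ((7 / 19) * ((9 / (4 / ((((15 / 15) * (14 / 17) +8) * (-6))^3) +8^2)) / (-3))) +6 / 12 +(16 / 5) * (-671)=-4793101539184431 / 2216159066530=-2162.80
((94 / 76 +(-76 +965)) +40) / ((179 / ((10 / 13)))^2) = 1767450 / 102883651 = 0.02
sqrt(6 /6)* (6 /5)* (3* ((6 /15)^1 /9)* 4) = 16 /25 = 0.64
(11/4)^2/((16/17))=2057/256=8.04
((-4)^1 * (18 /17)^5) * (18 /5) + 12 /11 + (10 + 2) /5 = -1223925312 /78092135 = -15.67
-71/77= -0.92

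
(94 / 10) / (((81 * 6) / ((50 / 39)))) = 235 / 9477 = 0.02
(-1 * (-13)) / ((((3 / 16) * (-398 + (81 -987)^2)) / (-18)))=-624 / 410219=-0.00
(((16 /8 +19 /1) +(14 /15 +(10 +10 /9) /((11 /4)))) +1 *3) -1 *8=10382 /495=20.97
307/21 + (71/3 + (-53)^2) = 19931/7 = 2847.29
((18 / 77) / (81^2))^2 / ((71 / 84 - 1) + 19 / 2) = 16 / 117784154565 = 0.00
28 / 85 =0.33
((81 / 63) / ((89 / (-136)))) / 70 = -612 / 21805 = -0.03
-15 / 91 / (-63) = 5 / 1911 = 0.00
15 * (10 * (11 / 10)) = 165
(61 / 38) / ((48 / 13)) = 793 / 1824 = 0.43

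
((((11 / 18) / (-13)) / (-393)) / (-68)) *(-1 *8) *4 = 44 / 781677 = 0.00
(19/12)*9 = 57/4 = 14.25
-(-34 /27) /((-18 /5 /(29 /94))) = -2465 /22842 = -0.11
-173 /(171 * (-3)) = 173 /513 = 0.34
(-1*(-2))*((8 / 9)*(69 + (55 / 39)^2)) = 1727584 / 13689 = 126.20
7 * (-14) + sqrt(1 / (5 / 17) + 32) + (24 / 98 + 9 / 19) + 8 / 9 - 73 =-1419340 / 8379 + sqrt(885) / 5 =-163.44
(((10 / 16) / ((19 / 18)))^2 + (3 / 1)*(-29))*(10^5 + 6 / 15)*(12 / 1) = -375366751461 / 3610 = -103979709.55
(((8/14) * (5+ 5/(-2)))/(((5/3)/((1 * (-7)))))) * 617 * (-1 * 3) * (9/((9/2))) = 22212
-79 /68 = -1.16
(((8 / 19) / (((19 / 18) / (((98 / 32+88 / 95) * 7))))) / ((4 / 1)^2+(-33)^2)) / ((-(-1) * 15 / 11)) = 1400553 / 189479875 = 0.01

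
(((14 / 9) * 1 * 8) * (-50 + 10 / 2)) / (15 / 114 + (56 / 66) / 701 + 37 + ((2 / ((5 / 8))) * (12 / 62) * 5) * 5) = -15260377440 / 1433839457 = -10.64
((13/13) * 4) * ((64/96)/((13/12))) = 32/13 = 2.46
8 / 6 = 4 / 3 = 1.33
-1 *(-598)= 598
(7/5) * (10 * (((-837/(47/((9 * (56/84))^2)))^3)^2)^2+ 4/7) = 67497742146535252342354770000000000.00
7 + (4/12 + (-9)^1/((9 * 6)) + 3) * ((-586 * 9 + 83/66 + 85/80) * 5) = -264405289/3168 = -83461.27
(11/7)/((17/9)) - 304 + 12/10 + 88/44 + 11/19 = -3384594/11305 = -299.39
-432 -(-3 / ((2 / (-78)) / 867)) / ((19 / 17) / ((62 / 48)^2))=-184659639 / 1216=-151858.26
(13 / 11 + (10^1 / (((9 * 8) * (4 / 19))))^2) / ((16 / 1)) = 368843 / 3649536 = 0.10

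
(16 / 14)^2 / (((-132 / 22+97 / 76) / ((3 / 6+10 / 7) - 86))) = 2862464 / 123137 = 23.25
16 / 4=4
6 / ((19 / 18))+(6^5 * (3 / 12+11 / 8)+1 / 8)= 1921555 / 152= 12641.81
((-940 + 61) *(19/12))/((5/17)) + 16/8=-94599/20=-4729.95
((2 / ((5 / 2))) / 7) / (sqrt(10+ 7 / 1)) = 4*sqrt(17) / 595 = 0.03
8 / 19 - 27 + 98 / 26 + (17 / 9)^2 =-384971 / 20007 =-19.24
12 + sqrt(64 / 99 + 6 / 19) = sqrt(378290) / 627 + 12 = 12.98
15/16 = 0.94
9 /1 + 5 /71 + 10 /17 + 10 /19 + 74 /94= 11826405 /1077851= 10.97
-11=-11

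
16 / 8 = 2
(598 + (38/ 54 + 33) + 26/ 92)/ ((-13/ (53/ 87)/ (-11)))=35200957/ 108054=325.77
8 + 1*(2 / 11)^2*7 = 8.23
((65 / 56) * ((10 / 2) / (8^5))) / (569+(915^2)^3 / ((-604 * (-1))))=49075 / 269218273653081054052352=0.00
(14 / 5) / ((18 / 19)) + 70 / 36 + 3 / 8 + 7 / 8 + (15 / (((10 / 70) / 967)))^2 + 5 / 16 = 824748498517 / 80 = 10309356231.46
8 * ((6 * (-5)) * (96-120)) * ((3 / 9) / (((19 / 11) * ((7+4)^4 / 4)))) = 7680 / 25289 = 0.30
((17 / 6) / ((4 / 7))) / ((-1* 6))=-119 / 144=-0.83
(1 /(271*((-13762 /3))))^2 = 9 /13909185168004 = 0.00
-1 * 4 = -4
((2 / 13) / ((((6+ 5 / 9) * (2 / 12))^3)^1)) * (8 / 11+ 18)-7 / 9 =378292133 / 264322773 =1.43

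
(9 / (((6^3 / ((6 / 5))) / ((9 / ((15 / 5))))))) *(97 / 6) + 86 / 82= 5697 / 1640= 3.47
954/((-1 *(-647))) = 954/647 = 1.47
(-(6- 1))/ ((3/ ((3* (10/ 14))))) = -25/ 7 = -3.57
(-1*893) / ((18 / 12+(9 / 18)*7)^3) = -893 / 125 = -7.14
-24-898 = -922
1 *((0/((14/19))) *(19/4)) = 0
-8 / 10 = -4 / 5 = -0.80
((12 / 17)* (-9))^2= 11664 / 289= 40.36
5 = 5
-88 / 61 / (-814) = 4 / 2257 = 0.00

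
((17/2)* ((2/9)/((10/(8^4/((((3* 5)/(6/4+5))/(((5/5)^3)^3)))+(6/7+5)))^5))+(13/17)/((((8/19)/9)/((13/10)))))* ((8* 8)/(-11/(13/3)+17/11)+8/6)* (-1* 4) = 222012267453617578219943396478797/2599546240019531250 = 85404238645875.95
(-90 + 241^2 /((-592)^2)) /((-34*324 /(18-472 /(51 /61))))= -438788034223 /98448141312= -4.46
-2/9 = -0.22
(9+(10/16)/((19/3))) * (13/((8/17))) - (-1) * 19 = 328747/1216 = 270.35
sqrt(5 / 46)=sqrt(230) / 46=0.33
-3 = -3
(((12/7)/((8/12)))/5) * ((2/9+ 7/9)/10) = 9/175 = 0.05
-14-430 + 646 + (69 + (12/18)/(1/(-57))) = 233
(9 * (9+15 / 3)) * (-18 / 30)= -378 / 5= -75.60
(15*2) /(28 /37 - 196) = -185 /1204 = -0.15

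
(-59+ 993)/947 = 934/947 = 0.99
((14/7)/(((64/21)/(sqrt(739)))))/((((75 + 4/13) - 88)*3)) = -91*sqrt(739)/5280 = -0.47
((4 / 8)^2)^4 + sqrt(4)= 2.00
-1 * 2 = -2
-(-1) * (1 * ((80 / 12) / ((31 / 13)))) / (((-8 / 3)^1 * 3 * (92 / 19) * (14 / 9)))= -3705 / 79856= -0.05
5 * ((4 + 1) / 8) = 25 / 8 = 3.12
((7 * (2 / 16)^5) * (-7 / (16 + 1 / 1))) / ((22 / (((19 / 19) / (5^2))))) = -49 / 306380800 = -0.00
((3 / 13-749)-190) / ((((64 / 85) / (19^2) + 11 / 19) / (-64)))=2662967040 / 25753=103404.15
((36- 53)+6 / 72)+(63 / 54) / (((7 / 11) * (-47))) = -9563 / 564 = -16.96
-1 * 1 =-1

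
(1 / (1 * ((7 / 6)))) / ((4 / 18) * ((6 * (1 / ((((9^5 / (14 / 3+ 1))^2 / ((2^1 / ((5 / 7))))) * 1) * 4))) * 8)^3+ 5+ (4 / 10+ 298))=7725788595658153090480160450882250 / 2734671636576464255593686806137065481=0.00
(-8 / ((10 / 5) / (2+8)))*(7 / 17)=-280 / 17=-16.47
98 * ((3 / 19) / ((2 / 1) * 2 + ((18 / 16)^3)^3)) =39460012032 / 17561536619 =2.25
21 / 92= 0.23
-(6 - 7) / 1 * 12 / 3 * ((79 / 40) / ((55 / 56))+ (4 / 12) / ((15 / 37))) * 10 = 56096 / 495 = 113.33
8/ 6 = 4/ 3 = 1.33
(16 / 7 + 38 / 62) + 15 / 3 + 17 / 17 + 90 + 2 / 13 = 279427 / 2821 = 99.05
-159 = -159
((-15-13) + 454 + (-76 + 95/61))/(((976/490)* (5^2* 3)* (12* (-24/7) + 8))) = -1471127/20718528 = -0.07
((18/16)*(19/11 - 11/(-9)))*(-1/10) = -0.33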